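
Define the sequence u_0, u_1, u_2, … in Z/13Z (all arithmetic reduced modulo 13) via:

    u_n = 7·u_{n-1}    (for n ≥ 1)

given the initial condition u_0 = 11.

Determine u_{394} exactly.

5

u_1 = 7·11 = 12
u_2 = 7·12 = 6
u_3 = 7·6 = 3
u_4 = 7·3 = 8
u_5 = 7·8 = 4
u_6 = 7·4 = 2
u_7 = 7·2 = 1
u_8 = 7·1 = 7
u_9 = 7·7 = 10
u_10 = 7·10 = 5
u_11 = 7·5 = 9
u_12 = 7·9 = 11
(u_12) = (11) = (u_0), so the sequence has period 12.
394 ≡ 10 (mod 12), hence u_394 = u_10 = 5.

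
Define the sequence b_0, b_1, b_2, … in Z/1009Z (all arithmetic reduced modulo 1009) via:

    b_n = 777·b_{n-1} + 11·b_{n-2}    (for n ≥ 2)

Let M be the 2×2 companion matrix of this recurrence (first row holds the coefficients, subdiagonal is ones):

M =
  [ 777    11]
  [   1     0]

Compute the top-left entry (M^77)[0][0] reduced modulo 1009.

742

(M^77)[0][0] is the top entry after applying M 77 times to the unit state (1, 0). Equivalently it is h_{78} for the auxiliary sequence (h_n) obeying the same recurrence with h_1 = 1 and h_i = 0 for 0 ≤ i < 1:
h_2 = 777·1 + 11·0 = 777
h_3 = 777·777 + 11·1 = 358
h_4 = 777·358 + 11·777 = 157
h_5 = 777·157 + 11·358 = 811
h_6 = 777·811 + 11·157 = 240
h_7 = 777·240 + 11·811 = 664
h_8 = 777·664 + 11·240 = 951
h_9 = 777·951 + 11·664 = 580
h_10 = 777·580 + 11·951 = 8
h_11 = 777·8 + 11·580 = 488
h_12 = 777·488 + 11·8 = 889
h_13 = 777·889 + 11·488 = 920
h_14 = 777·920 + 11·889 = 157
h_15 = 777·157 + 11·920 = 939
h_16 = 777·939 + 11·157 = 814
h_17 = 777·814 + 11·939 = 74
h_18 = 777·74 + 11·814 = 867
h_19 = 777·867 + 11·74 = 461
h_20 = 777·461 + 11·867 = 458
h_21 = 777·458 + 11·461 = 724
h_22 = 777·724 + 11·458 = 528
h_23 = 777·528 + 11·724 = 494
h_24 = 777·494 + 11·528 = 172
h_25 = 777·172 + 11·494 = 845
h_26 = 777·845 + 11·172 = 589
h_27 = 777·589 + 11·845 = 790
h_28 = 777·790 + 11·589 = 783
h_29 = 777·783 + 11·790 = 582
h_30 = 777·582 + 11·783 = 723
h_31 = 777·723 + 11·582 = 106
h_32 = 777·106 + 11·723 = 514
h_33 = 777·514 + 11·106 = 980
h_34 = 777·980 + 11·514 = 274
h_35 = 777·274 + 11·980 = 689
h_36 = 777·689 + 11·274 = 570
h_37 = 777·570 + 11·689 = 455
h_38 = 777·455 + 11·570 = 601
h_39 = 777·601 + 11·455 = 779
h_40 = 777·779 + 11·601 = 440
h_41 = 777·440 + 11·779 = 326
h_42 = 777·326 + 11·440 = 847
h_43 = 777·847 + 11·326 = 810
h_44 = 777·810 + 11·847 = 999
h_45 = 777·999 + 11·810 = 131
h_46 = 777·131 + 11·999 = 777
h_47 = 777·777 + 11·131 = 779
h_48 = 777·779 + 11·777 = 358
h_49 = 777·358 + 11·779 = 179
h_50 = 777·179 + 11·358 = 752
h_51 = 777·752 + 11·179 = 44
h_52 = 777·44 + 11·752 = 82
h_53 = 777·82 + 11·44 = 631
h_54 = 777·631 + 11·82 = 815
h_55 = 777·815 + 11·631 = 490
h_56 = 777·490 + 11·815 = 221
h_57 = 777·221 + 11·490 = 532
h_58 = 777·532 + 11·221 = 87
h_59 = 777·87 + 11·532 = 803
h_60 = 777·803 + 11·87 = 317
h_61 = 777·317 + 11·803 = 874
h_62 = 777·874 + 11·317 = 501
h_63 = 777·501 + 11·874 = 336
h_64 = 777·336 + 11·501 = 207
h_65 = 777·207 + 11·336 = 68
h_66 = 777·68 + 11·207 = 627
h_67 = 777·627 + 11·68 = 580
h_68 = 777·580 + 11·627 = 480
h_69 = 777·480 + 11·580 = 965
h_70 = 777·965 + 11·480 = 353
h_71 = 777·353 + 11·965 = 358
h_72 = 777·358 + 11·353 = 538
h_73 = 777·538 + 11·358 = 202
h_74 = 777·202 + 11·538 = 423
h_75 = 777·423 + 11·202 = 950
h_76 = 777·950 + 11·423 = 179
h_77 = 777·179 + 11·950 = 201
h_78 = 777·201 + 11·179 = 742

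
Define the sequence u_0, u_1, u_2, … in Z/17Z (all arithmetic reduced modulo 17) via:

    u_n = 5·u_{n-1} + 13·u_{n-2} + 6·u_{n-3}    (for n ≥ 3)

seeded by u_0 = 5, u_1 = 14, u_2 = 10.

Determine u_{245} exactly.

u_3 = 5·10 + 13·14 + 6·5 = 7
u_4 = 5·7 + 13·10 + 6·14 = 11
u_5 = 5·11 + 13·7 + 6·10 = 2
u_6 = 5·2 + 13·11 + 6·7 = 8
u_7 = 5·8 + 13·2 + 6·11 = 13
u_8 = 5·13 + 13·8 + 6·2 = 11
Continuing the recurrence:
  u_9 = 0;  u_10 = 0;  u_11 = 15;  u_12 = 7;  u_13 = 9;  u_14 = 5
  u_15 = 14;  u_16 = 2;  u_17 = 1;  u_18 = 13;  u_19 = 5;  u_20 = 13
  u_21 = 4;  u_22 = 15;  u_23 = 1;  u_24 = 3;  u_25 = 16;  u_26 = 6
  u_27 = 1;  u_28 = 9;  u_29 = 9;  u_30 = 15;  u_31 = 8;  u_32 = 0
  u_33 = 7;  u_34 = 15;  u_35 = 13;  u_36 = 13;  u_37 = 1;  u_38 = 14
  u_39 = 8;  u_40 = 7;  u_41 = 2;  u_42 = 13;  u_43 = 14;  u_44 = 13
  u_45 = 2;  u_46 = 8;  u_47 = 8;  u_48 = 3;  u_49 = 14;  u_50 = 4
  u_51 = 16;  u_52 = 12;  u_53 = 3;  u_54 = 12;  u_55 = 1;  u_56 = 9
  u_57 = 11;  u_58 = 8;  u_59 = 16;  u_60 = 12;  u_61 = 10;  u_62 = 13
  u_63 = 12;  u_64 = 0;  u_65 = 13;  u_66 = 1;  u_67 = 4;  u_68 = 9
  u_69 = 1;  u_70 = 10;  u_71 = 15;  u_72 = 7;  u_73 = 1;  u_74 = 16
  u_75 = 16;  u_76 = 5;  u_77 = 6;  u_78 = 4;  u_79 = 9;  u_80 = 14
  u_81 = 7;  u_82 = 16;  u_83 = 0;  u_84 = 12;  u_85 = 3;  u_86 = 1
  u_87 = 14;  u_88 = 16;  u_89 = 13;  u_90 = 0;  u_91 = 10;  u_92 = 9
  u_93 = 5;  u_94 = 15;  u_95 = 7;  u_96 = 5;  u_97 = 2;  u_98 = 15
  u_99 = 12;  u_100 = 12;  u_101 = 0;  u_102 = 7;  u_103 = 5;  u_104 = 14
  u_105 = 7;  u_106 = 9;  u_107 = 16;  u_108 = 1;  u_109 = 12;  u_110 = 16
  u_111 = 4;  u_112 = 11;  u_113 = 16;  u_114 = 9;  u_115 = 13;  u_116 = 6
  u_117 = 15;  u_118 = 10;  u_119 = 9;  u_120 = 10;  u_121 = 6;  u_122 = 10
  u_123 = 1;  u_124 = 1;  u_125 = 10;  u_126 = 1;  u_127 = 5;  u_128 = 13
  u_129 = 0;  u_130 = 12;  u_131 = 2;  u_132 = 13;  u_133 = 10;  u_134 = 10
  u_135 = 3;  u_136 = 1;  u_137 = 2;  u_138 = 7;  u_139 = 16;  u_140 = 13
  u_141 = 9;  u_142 = 4;  u_143 = 11;  u_144 = 8;  u_145 = 3;  u_146 = 15
  u_147 = 9;  u_148 = 3;  u_149 = 1;  u_150 = 13;  u_151 = 11;  u_152 = 9
  u_153 = 11;  u_154 = 0;  u_155 = 10;  u_156 = 14;  u_157 = 13;  u_158 = 1
  u_159 = 3;  u_160 = 4;  u_161 = 14;  u_162 = 4;  u_163 = 5;  u_164 = 8
  u_165 = 10;  u_166 = 14;  u_167 = 10;  u_168 = 3;  u_169 = 8;  u_170 = 3
  u_171 = 1;  u_172 = 7;  u_173 = 15;  u_174 = 2;  u_175 = 9;  u_176 = 8
  u_177 = 16;  u_178 = 0;  u_179 = 1;  u_180 = 16;  u_181 = 8;  u_182 = 16
  u_183 = 8;  u_184 = 7;  u_185 = 14;  u_186 = 5;  u_187 = 11;  u_188 = 0
  u_189 = 3;  u_190 = 13;  u_191 = 2;  u_192 = 10;  u_193 = 1;  u_194 = 11
  u_195 = 9;  u_196 = 7;  u_197 = 14;  u_198 = 11;  u_199 = 7;  u_200 = 7
  u_201 = 5;  u_202 = 5;  u_203 = 13;  u_204 = 7;  u_205 = 13;  u_206 = 13
  u_207 = 4;  u_208 = 12;  u_209 = 3;  u_210 = 8;  u_211 = 15;  u_212 = 10
  u_213 = 4;  u_214 = 2;  u_215 = 3;  u_216 = 14;  u_217 = 2;  u_218 = 6
  u_219 = 4;  u_220 = 8;  u_221 = 9;  u_222 = 3;  u_223 = 10;  u_224 = 7
  u_225 = 13;  u_226 = 12;  u_227 = 16;  u_228 = 8;  u_229 = 14;  u_230 = 15
  u_231 = 16;  u_232 = 2;  u_233 = 2;  u_234 = 13;  u_235 = 1;  u_236 = 16
  u_237 = 1;  u_238 = 15;  u_239 = 14;  u_240 = 16;  u_241 = 12;  u_242 = 12
  u_243 = 6
u_244 = 5·6 + 13·12 + 6·12 = 3
u_245 = 5·3 + 13·6 + 6·12 = 12

12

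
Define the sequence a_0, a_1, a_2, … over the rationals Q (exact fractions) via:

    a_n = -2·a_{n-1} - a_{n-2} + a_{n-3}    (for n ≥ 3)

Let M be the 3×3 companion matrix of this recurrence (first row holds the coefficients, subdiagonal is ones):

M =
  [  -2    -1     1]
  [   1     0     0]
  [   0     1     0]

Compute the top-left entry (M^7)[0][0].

21

(M^7)[0][0] is the top entry after applying M 7 times to the unit state (1, 0, 0). Equivalently it is h_{9} for the auxiliary sequence (h_n) obeying the same recurrence with h_2 = 1 and h_i = 0 for 0 ≤ i < 2:
h_3 = -2·1 + -1·0 + 1·0 = -2
h_4 = -2·-2 + -1·1 + 1·0 = 3
h_5 = -2·3 + -1·-2 + 1·1 = -3
h_6 = -2·-3 + -1·3 + 1·-2 = 1
h_7 = -2·1 + -1·-3 + 1·3 = 4
h_8 = -2·4 + -1·1 + 1·-3 = -12
h_9 = -2·-12 + -1·4 + 1·1 = 21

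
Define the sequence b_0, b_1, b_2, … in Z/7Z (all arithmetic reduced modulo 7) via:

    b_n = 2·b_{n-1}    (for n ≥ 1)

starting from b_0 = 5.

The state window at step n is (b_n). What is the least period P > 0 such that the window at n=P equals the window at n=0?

3

n=0: window = (5)
n=1: window = (3)
n=2: window = (6)
n=3: window = (5)
window at n=3 equals window at n=0 → period = 3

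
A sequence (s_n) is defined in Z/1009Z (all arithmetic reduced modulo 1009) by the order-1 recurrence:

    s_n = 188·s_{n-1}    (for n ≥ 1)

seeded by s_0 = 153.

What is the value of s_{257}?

s_1 = 188·153 = 512
s_2 = 188·512 = 401
s_3 = 188·401 = 722
s_4 = 188·722 = 530
s_5 = 188·530 = 758
s_6 = 188·758 = 235
Continuing the recurrence:
  s_7 = 793;  s_8 = 761;  s_9 = 799;  s_10 = 880;  s_11 = 973;  s_12 = 295
  s_13 = 974;  s_14 = 483;  s_15 = 1003;  s_16 = 890;  s_17 = 835;  s_18 = 585
  s_19 = 1008;  s_20 = 821;  s_21 = 980;  s_22 = 602;  s_23 = 168;  s_24 = 305
  s_25 = 836;  s_26 = 773;  s_27 = 28;  s_28 = 219;  s_29 = 812;  s_30 = 297
  s_31 = 341;  s_32 = 541;  s_33 = 808;  s_34 = 554;  s_35 = 225;  s_36 = 931
  s_37 = 471;  s_38 = 765;  s_39 = 542;  s_40 = 996;  s_41 = 583;  s_42 = 632
  s_43 = 763;  s_44 = 166;  s_45 = 938;  s_46 = 778;  s_47 = 968;  s_48 = 364
  s_49 = 829;  s_50 = 466;  s_51 = 834;  s_52 = 397;  s_53 = 979;  s_54 = 414
  s_55 = 139;  s_56 = 907;  s_57 = 1004;  s_58 = 69;  s_59 = 864;  s_60 = 992
  s_61 = 840;  s_62 = 516;  s_63 = 144;  s_64 = 838;  s_65 = 140;  s_66 = 86
  s_67 = 24;  s_68 = 476;  s_69 = 696;  s_70 = 687;  s_71 = 4;  s_72 = 752
  s_73 = 116;  s_74 = 619;  s_75 = 337;  s_76 = 798;  s_77 = 692;  s_78 = 944
  s_79 = 897;  s_80 = 133;  s_81 = 788;  s_82 = 830;  s_83 = 654;  s_84 = 863
  s_85 = 804;  s_86 = 811;  s_87 = 109;  s_88 = 312;  s_89 = 134;  s_90 = 976
  s_91 = 859;  s_92 = 52;  s_93 = 695;  s_94 = 499;  s_95 = 984;  s_96 = 345
  s_97 = 284;  s_98 = 924;  s_99 = 164;  s_100 = 562;  s_101 = 720;  s_102 = 154
  s_103 = 700;  s_104 = 430;  s_105 = 120;  s_106 = 362;  s_107 = 453;  s_108 = 408
  s_109 = 20;  s_110 = 733;  s_111 = 580;  s_112 = 68;  s_113 = 676;  s_114 = 963
  s_115 = 433;  s_116 = 684;  s_117 = 449;  s_118 = 665;  s_119 = 913;  s_120 = 114
  s_121 = 243;  s_122 = 279;  s_123 = 993;  s_124 = 19;  s_125 = 545;  s_126 = 551
  s_127 = 670;  s_128 = 844;  s_129 = 259;  s_130 = 260;  s_131 = 448;  s_132 = 477
  s_133 = 884;  s_134 = 716;  s_135 = 411;  s_136 = 584;  s_137 = 820;  s_138 = 792
  s_139 = 573;  s_140 = 770;  s_141 = 473;  s_142 = 132;  s_143 = 600;  s_144 = 801
  s_145 = 247;  s_146 = 22;  s_147 = 100;  s_148 = 638;  s_149 = 882;  s_150 = 340
  s_151 = 353;  s_152 = 779;  s_153 = 147;  s_154 = 393;  s_155 = 227;  s_156 = 298
  s_157 = 529;  s_158 = 570;  s_159 = 206;  s_160 = 386;  s_161 = 929;  s_162 = 95
  s_163 = 707;  s_164 = 737;  s_165 = 323;  s_166 = 184;  s_167 = 286;  s_168 = 291
  s_169 = 222;  s_170 = 367;  s_171 = 384;  s_172 = 553;  s_173 = 37;  s_174 = 902
  s_175 = 64;  s_176 = 933;  s_177 = 847;  s_178 = 823;  s_179 = 347;  s_180 = 660
  s_181 = 982;  s_182 = 978;  s_183 = 226;  s_184 = 110;  s_185 = 500;  s_186 = 163
  s_187 = 374;  s_188 = 691;  s_189 = 756;  s_190 = 868;  s_191 = 735;  s_192 = 956
  s_193 = 126;  s_194 = 481;  s_195 = 627;  s_196 = 832;  s_197 = 21;  s_198 = 921
  s_199 = 609;  s_200 = 475;  s_201 = 508;  s_202 = 658;  s_203 = 606;  s_204 = 920
  s_205 = 421;  s_206 = 446;  s_207 = 101;  s_208 = 826;  s_209 = 911;  s_210 = 747
  s_211 = 185;  s_212 = 474;  s_213 = 320;  s_214 = 629;  s_215 = 199;  s_216 = 79
  s_217 = 726;  s_218 = 273;  s_219 = 874;  s_220 = 854;  s_221 = 121;  s_222 = 550
  s_223 = 482;  s_224 = 815;  s_225 = 861;  s_226 = 428;  s_227 = 753;  s_228 = 304
  s_229 = 648;  s_230 = 744;  s_231 = 630;  s_232 = 387;  s_233 = 108;  s_234 = 124
  s_235 = 105;  s_236 = 569;  s_237 = 18;  s_238 = 357;  s_239 = 522;  s_240 = 263
  s_241 = 3;  s_242 = 564;  s_243 = 87;  s_244 = 212;  s_245 = 505;  s_246 = 94
  s_247 = 519;  s_248 = 708;  s_249 = 925;  s_250 = 352;  s_251 = 591;  s_252 = 118
  s_253 = 995;  s_254 = 395;  s_255 = 603
s_256 = 188·603 = 356
s_257 = 188·356 = 334

334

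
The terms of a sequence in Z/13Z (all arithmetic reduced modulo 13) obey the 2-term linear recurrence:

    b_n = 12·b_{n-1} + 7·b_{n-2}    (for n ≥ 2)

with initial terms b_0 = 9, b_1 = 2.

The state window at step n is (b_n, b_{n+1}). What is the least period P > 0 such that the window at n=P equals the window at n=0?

12

n=0: window = (9, 2)
n=1: window = (2, 9)
n=2: window = (9, 5)
n=3: window = (5, 6)
n=4: window = (6, 3)
n=5: window = (3, 0)
n=6: window = (0, 8)
n=7: window = (8, 5)
n=8: window = (5, 12)
n=9: window = (12, 10)
n=10: window = (10, 9)
n=11: window = (9, 9)
n=12: window = (9, 2)
window at n=12 equals window at n=0 → period = 12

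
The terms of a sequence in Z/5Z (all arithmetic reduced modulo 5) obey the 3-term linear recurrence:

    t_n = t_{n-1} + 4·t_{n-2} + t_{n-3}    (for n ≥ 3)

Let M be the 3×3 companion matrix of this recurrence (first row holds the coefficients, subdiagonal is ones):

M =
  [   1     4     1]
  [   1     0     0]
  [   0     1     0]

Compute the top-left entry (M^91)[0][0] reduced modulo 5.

0

(M^91)[0][0] is the top entry after applying M 91 times to the unit state (1, 0, 0). Equivalently it is h_{93} for the auxiliary sequence (h_n) obeying the same recurrence with h_2 = 1 and h_i = 0 for 0 ≤ i < 2:
h_3 = 1·1 + 4·0 + 1·0 = 1
h_4 = 1·1 + 4·1 + 1·0 = 0
h_5 = 1·0 + 4·1 + 1·1 = 0
h_6 = 1·0 + 4·0 + 1·1 = 1
(h_4, h_5, h_6) = (0, 0, 1) = (h_0, h_1, h_2), so the sequence has period 4.
93 ≡ 1 (mod 4), hence h_93 = h_1 = 0.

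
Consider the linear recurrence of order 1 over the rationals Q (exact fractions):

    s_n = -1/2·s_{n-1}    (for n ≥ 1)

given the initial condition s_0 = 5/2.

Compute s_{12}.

s_1 = -1/2·5/2 = -5/4
s_2 = -1/2·-5/4 = 5/8
s_3 = -1/2·5/8 = -5/16
s_4 = -1/2·-5/16 = 5/32
s_5 = -1/2·5/32 = -5/64
s_6 = -1/2·-5/64 = 5/128
s_7 = -1/2·5/128 = -5/256
s_8 = -1/2·-5/256 = 5/512
s_9 = -1/2·5/512 = -5/1024
s_10 = -1/2·-5/1024 = 5/2048
s_11 = -1/2·5/2048 = -5/4096
s_12 = -1/2·-5/4096 = 5/8192

5/8192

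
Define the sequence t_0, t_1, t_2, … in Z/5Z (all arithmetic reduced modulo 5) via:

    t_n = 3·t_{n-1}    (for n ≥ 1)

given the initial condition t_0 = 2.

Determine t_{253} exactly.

1

t_1 = 3·2 = 1
t_2 = 3·1 = 3
t_3 = 3·3 = 4
t_4 = 3·4 = 2
(t_4) = (2) = (t_0), so the sequence has period 4.
253 ≡ 1 (mod 4), hence t_253 = t_1 = 1.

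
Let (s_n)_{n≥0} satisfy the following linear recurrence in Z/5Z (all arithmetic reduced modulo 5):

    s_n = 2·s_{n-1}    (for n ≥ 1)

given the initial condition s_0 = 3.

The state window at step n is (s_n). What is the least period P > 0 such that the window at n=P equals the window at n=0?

4

n=0: window = (3)
n=1: window = (1)
n=2: window = (2)
n=3: window = (4)
n=4: window = (3)
window at n=4 equals window at n=0 → period = 4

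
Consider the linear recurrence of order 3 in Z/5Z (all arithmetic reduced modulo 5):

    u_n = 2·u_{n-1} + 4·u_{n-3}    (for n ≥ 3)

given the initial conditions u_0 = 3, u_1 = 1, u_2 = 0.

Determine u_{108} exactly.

u_3 = 2·0 + 0·1 + 4·3 = 2
u_4 = 2·2 + 0·0 + 4·1 = 3
u_5 = 2·3 + 0·2 + 4·0 = 1
u_6 = 2·1 + 0·3 + 4·2 = 0
(u_4, u_5, u_6) = (3, 1, 0) = (u_0, u_1, u_2), so the sequence has period 4.
108 ≡ 0 (mod 4), hence u_108 = u_0 = 3.

3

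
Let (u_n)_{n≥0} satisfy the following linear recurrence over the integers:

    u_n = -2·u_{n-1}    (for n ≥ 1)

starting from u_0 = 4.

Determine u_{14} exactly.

u_1 = -2·4 = -8
u_2 = -2·-8 = 16
u_3 = -2·16 = -32
u_4 = -2·-32 = 64
u_5 = -2·64 = -128
u_6 = -2·-128 = 256
u_7 = -2·256 = -512
u_8 = -2·-512 = 1024
u_9 = -2·1024 = -2048
u_10 = -2·-2048 = 4096
u_11 = -2·4096 = -8192
u_12 = -2·-8192 = 16384
u_13 = -2·16384 = -32768
u_14 = -2·-32768 = 65536

65536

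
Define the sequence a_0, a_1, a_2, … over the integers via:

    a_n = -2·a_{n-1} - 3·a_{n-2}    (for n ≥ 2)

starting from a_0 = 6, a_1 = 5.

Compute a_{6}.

a_2 = -2·5 + -3·6 = -28
a_3 = -2·-28 + -3·5 = 41
a_4 = -2·41 + -3·-28 = 2
a_5 = -2·2 + -3·41 = -127
a_6 = -2·-127 + -3·2 = 248

248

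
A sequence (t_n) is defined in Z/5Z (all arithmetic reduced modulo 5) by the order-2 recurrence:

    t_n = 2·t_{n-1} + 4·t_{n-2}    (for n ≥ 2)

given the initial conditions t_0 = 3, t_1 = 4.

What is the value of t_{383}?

t_2 = 2·4 + 4·3 = 0
t_3 = 2·0 + 4·4 = 1
t_4 = 2·1 + 4·0 = 2
t_5 = 2·2 + 4·1 = 3
t_6 = 2·3 + 4·2 = 4
(t_5, t_6) = (3, 4) = (t_0, t_1), so the sequence has period 5.
383 ≡ 3 (mod 5), hence t_383 = t_3 = 1.

1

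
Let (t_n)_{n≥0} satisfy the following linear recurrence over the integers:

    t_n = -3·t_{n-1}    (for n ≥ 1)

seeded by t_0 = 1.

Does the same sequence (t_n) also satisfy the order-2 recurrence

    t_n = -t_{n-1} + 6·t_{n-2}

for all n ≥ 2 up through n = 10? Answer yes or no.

Terms t_0..t_10: 1, -3, 9, -27, 81, -243, 729, -2187, 6561, -19683, 59049
n=2: candidate gives 9, actual t_2 = 9 ✓
n=3: candidate gives -27, actual t_3 = -27 ✓
n=4: candidate gives 81, actual t_4 = 81 ✓
n=5: candidate gives -243, actual t_5 = -243 ✓
n=6: candidate gives 729, actual t_6 = 729 ✓
n=7: candidate gives -2187, actual t_7 = -2187 ✓
n=8: candidate gives 6561, actual t_8 = 6561 ✓
n=9: candidate gives -19683, actual t_9 = -19683 ✓
n=10: candidate gives 59049, actual t_10 = 59049 ✓

yes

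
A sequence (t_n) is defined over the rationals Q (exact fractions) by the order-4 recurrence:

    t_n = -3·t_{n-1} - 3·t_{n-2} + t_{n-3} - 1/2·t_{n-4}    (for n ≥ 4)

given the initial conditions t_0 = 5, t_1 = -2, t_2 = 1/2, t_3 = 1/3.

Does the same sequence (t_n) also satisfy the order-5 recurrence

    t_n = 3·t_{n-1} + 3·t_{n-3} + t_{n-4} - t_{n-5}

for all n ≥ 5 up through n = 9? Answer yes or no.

Terms t_0..t_9: 5, -2, 1/2, 1/3, -7, 43/2, -521/12, 703/12, -41/2, -2021/12
n=5: candidate gives -53/2, actual t_5 = 43/2 ✗

no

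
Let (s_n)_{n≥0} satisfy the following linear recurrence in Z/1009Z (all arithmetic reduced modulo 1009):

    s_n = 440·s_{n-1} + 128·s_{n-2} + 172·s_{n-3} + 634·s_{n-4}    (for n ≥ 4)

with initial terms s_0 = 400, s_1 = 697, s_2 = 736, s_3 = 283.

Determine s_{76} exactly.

s_4 = 440·283 + 128·736 + 172·697 + 634·400 = 938
s_5 = 440·938 + 128·283 + 172·736 + 634·697 = 362
s_6 = 440·362 + 128·938 + 172·283 + 634·736 = 561
s_7 = 440·561 + 128·362 + 172·938 + 634·283 = 282
s_8 = 440·282 + 128·561 + 172·362 + 634·938 = 239
s_9 = 440·239 + 128·282 + 172·561 + 634·362 = 89
s_10 = 440·89 + 128·239 + 172·282 + 634·561 = 709
s_11 = 440·709 + 128·89 + 172·239 + 634·282 = 406
s_12 = 440·406 + 128·709 + 172·89 + 634·239 = 338
s_13 = 440·338 + 128·406 + 172·709 + 634·89 = 687
s_14 = 440·687 + 128·338 + 172·406 + 634·709 = 169
s_15 = 440·169 + 128·687 + 172·338 + 634·406 = 579
s_16 = 440·579 + 128·169 + 172·687 + 634·338 = 421
s_17 = 440·421 + 128·579 + 172·169 + 634·687 = 525
s_18 = 440·525 + 128·421 + 172·579 + 634·169 = 239
s_19 = 440·239 + 128·525 + 172·421 + 634·579 = 404
s_20 = 440·404 + 128·239 + 172·525 + 634·421 = 526
s_21 = 440·526 + 128·404 + 172·239 + 634·525 = 251
s_22 = 440·251 + 128·526 + 172·404 + 634·239 = 227
s_23 = 440·227 + 128·251 + 172·526 + 634·404 = 350
s_24 = 440·350 + 128·227 + 172·251 + 634·526 = 726
s_25 = 440·726 + 128·350 + 172·227 + 634·251 = 405
s_26 = 440·405 + 128·726 + 172·350 + 634·227 = 7
s_27 = 440·7 + 128·405 + 172·726 + 634·350 = 110
s_28 = 440·110 + 128·7 + 172·405 + 634·726 = 74
s_29 = 440·74 + 128·110 + 172·7 + 634·405 = 905
s_30 = 440·905 + 128·74 + 172·110 + 634·7 = 187
s_31 = 440·187 + 128·905 + 172·74 + 634·110 = 86
s_32 = 440·86 + 128·187 + 172·905 + 634·74 = 1003
s_33 = 440·1003 + 128·86 + 172·187 + 634·905 = 830
s_34 = 440·830 + 128·1003 + 172·86 + 634·187 = 345
s_35 = 440·345 + 128·830 + 172·1003 + 634·86 = 760
s_36 = 440·760 + 128·345 + 172·830 + 634·1003 = 908
s_37 = 440·908 + 128·760 + 172·345 + 634·830 = 712
s_38 = 440·712 + 128·908 + 172·760 + 634·345 = 6
s_39 = 440·6 + 128·712 + 172·908 + 634·760 = 267
s_40 = 440·267 + 128·6 + 172·712 + 634·908 = 103
s_41 = 440·103 + 128·267 + 172·6 + 634·712 = 193
s_42 = 440·193 + 128·103 + 172·267 + 634·6 = 518
s_43 = 440·518 + 128·193 + 172·103 + 634·267 = 703
s_44 = 440·703 + 128·518 + 172·193 + 634·103 = 901
s_45 = 440·901 + 128·703 + 172·518 + 634·193 = 663
s_46 = 440·663 + 128·901 + 172·703 + 634·518 = 744
s_47 = 440·744 + 128·663 + 172·901 + 634·703 = 871
s_48 = 440·871 + 128·744 + 172·663 + 634·901 = 365
s_49 = 440·365 + 128·871 + 172·744 + 634·663 = 81
s_50 = 440·81 + 128·365 + 172·871 + 634·744 = 595
s_51 = 440·595 + 128·81 + 172·365 + 634·871 = 251
s_52 = 440·251 + 128·595 + 172·81 + 634·365 = 90
s_53 = 440·90 + 128·251 + 172·595 + 634·81 = 415
s_54 = 440·415 + 128·90 + 172·251 + 634·595 = 41
s_55 = 440·41 + 128·415 + 172·90 + 634·251 = 587
s_56 = 440·587 + 128·41 + 172·415 + 634·90 = 476
s_57 = 440·476 + 128·587 + 172·41 + 634·415 = 797
s_58 = 440·797 + 128·476 + 172·587 + 634·41 = 769
s_59 = 440·769 + 128·797 + 172·476 + 634·587 = 432
s_60 = 440·432 + 128·769 + 172·797 + 634·476 = 900
s_61 = 440·900 + 128·432 + 172·769 + 634·797 = 151
s_62 = 440·151 + 128·900 + 172·432 + 634·769 = 866
s_63 = 440·866 + 128·151 + 172·900 + 634·432 = 667
s_64 = 440·667 + 128·866 + 172·151 + 634·900 = 981
s_65 = 440·981 + 128·667 + 172·866 + 634·151 = 916
s_66 = 440·916 + 128·981 + 172·667 + 634·866 = 747
s_67 = 440·747 + 128·916 + 172·981 + 634·667 = 286
s_68 = 440·286 + 128·747 + 172·916 + 634·981 = 34
s_69 = 440·34 + 128·286 + 172·747 + 634·916 = 10
s_70 = 440·10 + 128·34 + 172·286 + 634·747 = 808
s_71 = 440·808 + 128·10 + 172·34 + 634·286 = 121
s_72 = 440·121 + 128·808 + 172·10 + 634·34 = 338
s_73 = 440·338 + 128·121 + 172·808 + 634·10 = 770
s_74 = 440·770 + 128·338 + 172·121 + 634·808 = 994
s_75 = 440·994 + 128·770 + 172·338 + 634·121 = 794
s_76 = 440·794 + 128·994 + 172·770 + 634·338 = 989

989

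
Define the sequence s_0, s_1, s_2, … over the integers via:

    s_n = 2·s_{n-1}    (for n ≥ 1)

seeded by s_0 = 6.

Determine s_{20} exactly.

s_1 = 2·6 = 12
s_2 = 2·12 = 24
s_3 = 2·24 = 48
s_4 = 2·48 = 96
s_5 = 2·96 = 192
s_6 = 2·192 = 384
s_7 = 2·384 = 768
s_8 = 2·768 = 1536
s_9 = 2·1536 = 3072
s_10 = 2·3072 = 6144
s_11 = 2·6144 = 12288
s_12 = 2·12288 = 24576
s_13 = 2·24576 = 49152
s_14 = 2·49152 = 98304
s_15 = 2·98304 = 196608
s_16 = 2·196608 = 393216
s_17 = 2·393216 = 786432
s_18 = 2·786432 = 1572864
s_19 = 2·1572864 = 3145728
s_20 = 2·3145728 = 6291456

6291456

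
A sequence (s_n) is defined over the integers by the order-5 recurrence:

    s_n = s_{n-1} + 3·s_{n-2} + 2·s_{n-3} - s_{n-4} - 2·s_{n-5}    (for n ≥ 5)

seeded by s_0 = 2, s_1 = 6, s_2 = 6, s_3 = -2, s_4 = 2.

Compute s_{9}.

s_5 = 1·2 + 3·-2 + 2·6 + -1·6 + -2·2 = -2
s_6 = 1·-2 + 3·2 + 2·-2 + -1·6 + -2·6 = -18
s_7 = 1·-18 + 3·-2 + 2·2 + -1·-2 + -2·6 = -30
s_8 = 1·-30 + 3·-18 + 2·-2 + -1·2 + -2·-2 = -86
s_9 = 1·-86 + 3·-30 + 2·-18 + -1·-2 + -2·2 = -214

-214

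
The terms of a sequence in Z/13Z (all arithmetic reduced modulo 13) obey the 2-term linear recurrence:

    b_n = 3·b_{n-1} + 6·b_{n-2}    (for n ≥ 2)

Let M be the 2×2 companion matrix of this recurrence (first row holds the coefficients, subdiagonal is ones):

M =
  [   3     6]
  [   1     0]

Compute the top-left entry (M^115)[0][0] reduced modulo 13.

7

(M^115)[0][0] is the top entry after applying M 115 times to the unit state (1, 0). Equivalently it is h_{116} for the auxiliary sequence (h_n) obeying the same recurrence with h_1 = 1 and h_i = 0 for 0 ≤ i < 1:
h_2 = 3·1 + 6·0 = 3
h_3 = 3·3 + 6·1 = 2
h_4 = 3·2 + 6·3 = 11
h_5 = 3·11 + 6·2 = 6
h_6 = 3·6 + 6·11 = 6
h_7 = 3·6 + 6·6 = 2
h_8 = 3·2 + 6·6 = 3
h_9 = 3·3 + 6·2 = 8
h_10 = 3·8 + 6·3 = 3
h_11 = 3·3 + 6·8 = 5
h_12 = 3·5 + 6·3 = 7
h_13 = 3·7 + 6·5 = 12
h_14 = 3·12 + 6·7 = 0
h_15 = 3·0 + 6·12 = 7
h_16 = 3·7 + 6·0 = 8
h_17 = 3·8 + 6·7 = 1
h_18 = 3·1 + 6·8 = 12
h_19 = 3·12 + 6·1 = 3
h_20 = 3·3 + 6·12 = 3
h_21 = 3·3 + 6·3 = 1
h_22 = 3·1 + 6·3 = 8
h_23 = 3·8 + 6·1 = 4
h_24 = 3·4 + 6·8 = 8
h_25 = 3·8 + 6·4 = 9
h_26 = 3·9 + 6·8 = 10
h_27 = 3·10 + 6·9 = 6
h_28 = 3·6 + 6·10 = 0
h_29 = 3·0 + 6·6 = 10
h_30 = 3·10 + 6·0 = 4
h_31 = 3·4 + 6·10 = 7
h_32 = 3·7 + 6·4 = 6
h_33 = 3·6 + 6·7 = 8
h_34 = 3·8 + 6·6 = 8
h_35 = 3·8 + 6·8 = 7
h_36 = 3·7 + 6·8 = 4
h_37 = 3·4 + 6·7 = 2
h_38 = 3·2 + 6·4 = 4
h_39 = 3·4 + 6·2 = 11
h_40 = 3·11 + 6·4 = 5
h_41 = 3·5 + 6·11 = 3
h_42 = 3·3 + 6·5 = 0
h_43 = 3·0 + 6·3 = 5
h_44 = 3·5 + 6·0 = 2
h_45 = 3·2 + 6·5 = 10
h_46 = 3·10 + 6·2 = 3
h_47 = 3·3 + 6·10 = 4
h_48 = 3·4 + 6·3 = 4
h_49 = 3·4 + 6·4 = 10
h_50 = 3·10 + 6·4 = 2
h_51 = 3·2 + 6·10 = 1
h_52 = 3·1 + 6·2 = 2
h_53 = 3·2 + 6·1 = 12
h_54 = 3·12 + 6·2 = 9
h_55 = 3·9 + 6·12 = 8
h_56 = 3·8 + 6·9 = 0
h_57 = 3·0 + 6·8 = 9
h_58 = 3·9 + 6·0 = 1
h_59 = 3·1 + 6·9 = 5
h_60 = 3·5 + 6·1 = 8
h_61 = 3·8 + 6·5 = 2
h_62 = 3·2 + 6·8 = 2
h_63 = 3·2 + 6·2 = 5
h_64 = 3·5 + 6·2 = 1
h_65 = 3·1 + 6·5 = 7
h_66 = 3·7 + 6·1 = 1
h_67 = 3·1 + 6·7 = 6
h_68 = 3·6 + 6·1 = 11
h_69 = 3·11 + 6·6 = 4
h_70 = 3·4 + 6·11 = 0
h_71 = 3·0 + 6·4 = 11
h_72 = 3·11 + 6·0 = 7
h_73 = 3·7 + 6·11 = 9
h_74 = 3·9 + 6·7 = 4
h_75 = 3·4 + 6·9 = 1
h_76 = 3·1 + 6·4 = 1
h_77 = 3·1 + 6·1 = 9
h_78 = 3·9 + 6·1 = 7
h_79 = 3·7 + 6·9 = 10
h_80 = 3·10 + 6·7 = 7
h_81 = 3·7 + 6·10 = 3
h_82 = 3·3 + 6·7 = 12
h_83 = 3·12 + 6·3 = 2
h_84 = 3·2 + 6·12 = 0
h_85 = 3·0 + 6·2 = 12
h_86 = 3·12 + 6·0 = 10
h_87 = 3·10 + 6·12 = 11
h_88 = 3·11 + 6·10 = 2
h_89 = 3·2 + 6·11 = 7
h_90 = 3·7 + 6·2 = 7
h_91 = 3·7 + 6·7 = 11
h_92 = 3·11 + 6·7 = 10
h_93 = 3·10 + 6·11 = 5
h_94 = 3·5 + 6·10 = 10
h_95 = 3·10 + 6·5 = 8
h_96 = 3·8 + 6·10 = 6
h_97 = 3·6 + 6·8 = 1
h_98 = 3·1 + 6·6 = 0
h_99 = 3·0 + 6·1 = 6
h_100 = 3·6 + 6·0 = 5
h_101 = 3·5 + 6·6 = 12
h_102 = 3·12 + 6·5 = 1
h_103 = 3·1 + 6·12 = 10
h_104 = 3·10 + 6·1 = 10
h_105 = 3·10 + 6·10 = 12
h_106 = 3·12 + 6·10 = 5
h_107 = 3·5 + 6·12 = 9
h_108 = 3·9 + 6·5 = 5
h_109 = 3·5 + 6·9 = 4
h_110 = 3·4 + 6·5 = 3
h_111 = 3·3 + 6·4 = 7
h_112 = 3·7 + 6·3 = 0
h_113 = 3·0 + 6·7 = 3
h_114 = 3·3 + 6·0 = 9
h_115 = 3·9 + 6·3 = 6
h_116 = 3·6 + 6·9 = 7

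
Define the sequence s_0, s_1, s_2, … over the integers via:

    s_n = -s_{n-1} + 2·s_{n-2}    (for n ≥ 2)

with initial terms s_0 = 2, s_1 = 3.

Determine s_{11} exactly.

685

s_2 = -1·3 + 2·2 = 1
s_3 = -1·1 + 2·3 = 5
s_4 = -1·5 + 2·1 = -3
s_5 = -1·-3 + 2·5 = 13
s_6 = -1·13 + 2·-3 = -19
s_7 = -1·-19 + 2·13 = 45
s_8 = -1·45 + 2·-19 = -83
s_9 = -1·-83 + 2·45 = 173
s_10 = -1·173 + 2·-83 = -339
s_11 = -1·-339 + 2·173 = 685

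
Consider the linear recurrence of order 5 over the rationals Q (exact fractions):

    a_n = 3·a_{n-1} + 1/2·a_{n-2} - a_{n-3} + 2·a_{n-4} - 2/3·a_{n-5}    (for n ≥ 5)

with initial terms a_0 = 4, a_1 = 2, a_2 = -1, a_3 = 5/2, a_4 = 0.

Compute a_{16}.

a_5 = 3·0 + 1/2·5/2 + -1·-1 + 2·2 + -2/3·4 = 43/12
a_6 = 3·43/12 + 1/2·0 + -1·5/2 + 2·-1 + -2/3·2 = 59/12
a_7 = 3·59/12 + 1/2·43/12 + -1·0 + 2·5/2 + -2/3·-1 = 533/24
a_8 = 3·533/24 + 1/2·59/12 + -1·43/12 + 2·0 + -2/3·5/2 = 383/6
a_9 = 3·383/6 + 1/2·533/24 + -1·59/12 + 2·43/12 + -2/3·0 = 9833/48
a_10 = 3·9833/48 + 1/2·383/6 + -1·533/24 + 2·59/12 + -2/3·43/12 = 90967/144
a_11 = 3·90967/144 + 1/2·9833/48 + -1·383/6 + 2·533/24 + -2/3·59/12 = 568765/288
a_12 = 3·568765/288 + 1/2·90967/144 + -1·9833/48 + 2·383/6 + -2/3·533/24 = 12297/2
a_13 = 3·12297/2 + 1/2·568765/288 + -1·90967/144 + 2·9833/48 + -2/3·383/6 = 11040985/576
a_14 = 3·11040985/576 + 1/2·12297/2 + -1·568765/288 + 2·90967/144 + -2/3·9833/48 = 34405265/576
a_15 = 3·34405265/576 + 1/2·11040985/576 + -1·12297/2 + 2·568765/288 + -2/3·90967/144 = 643363397/3456
a_16 = 3·643363397/3456 + 1/2·34405265/576 + -1·11040985/576 + 2·12297/2 + -2/3·568765/288 = 501252097/864

501252097/864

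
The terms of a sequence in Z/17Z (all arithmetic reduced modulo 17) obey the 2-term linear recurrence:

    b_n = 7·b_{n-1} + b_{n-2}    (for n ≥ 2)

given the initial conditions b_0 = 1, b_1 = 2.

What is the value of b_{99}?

b_2 = 7·2 + 1·1 = 15
b_3 = 7·15 + 1·2 = 5
b_4 = 7·5 + 1·15 = 16
b_5 = 7·16 + 1·5 = 15
b_6 = 7·15 + 1·16 = 2
b_7 = 7·2 + 1·15 = 12
b_8 = 7·12 + 1·2 = 1
b_9 = 7·1 + 1·12 = 2
(b_8, b_9) = (1, 2) = (b_0, b_1), so the sequence has period 8.
99 ≡ 3 (mod 8), hence b_99 = b_3 = 5.

5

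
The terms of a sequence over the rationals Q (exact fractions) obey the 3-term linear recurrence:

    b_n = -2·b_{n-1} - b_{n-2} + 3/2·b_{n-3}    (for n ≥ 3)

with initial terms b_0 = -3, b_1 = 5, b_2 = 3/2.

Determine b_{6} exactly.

b_3 = -2·3/2 + -1·5 + 3/2·-3 = -25/2
b_4 = -2·-25/2 + -1·3/2 + 3/2·5 = 31
b_5 = -2·31 + -1·-25/2 + 3/2·3/2 = -189/4
b_6 = -2·-189/4 + -1·31 + 3/2·-25/2 = 179/4

179/4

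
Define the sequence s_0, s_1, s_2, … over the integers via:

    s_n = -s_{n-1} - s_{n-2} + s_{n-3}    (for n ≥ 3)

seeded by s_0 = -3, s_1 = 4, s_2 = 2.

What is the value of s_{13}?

s_3 = -1·2 + -1·4 + 1·-3 = -9
s_4 = -1·-9 + -1·2 + 1·4 = 11
s_5 = -1·11 + -1·-9 + 1·2 = 0
s_6 = -1·0 + -1·11 + 1·-9 = -20
s_7 = -1·-20 + -1·0 + 1·11 = 31
s_8 = -1·31 + -1·-20 + 1·0 = -11
s_9 = -1·-11 + -1·31 + 1·-20 = -40
s_10 = -1·-40 + -1·-11 + 1·31 = 82
s_11 = -1·82 + -1·-40 + 1·-11 = -53
s_12 = -1·-53 + -1·82 + 1·-40 = -69
s_13 = -1·-69 + -1·-53 + 1·82 = 204

204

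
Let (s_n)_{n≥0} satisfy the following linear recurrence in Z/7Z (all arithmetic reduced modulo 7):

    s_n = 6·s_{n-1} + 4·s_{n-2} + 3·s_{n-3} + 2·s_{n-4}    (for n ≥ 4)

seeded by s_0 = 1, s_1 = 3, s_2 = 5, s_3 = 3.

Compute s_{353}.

5

s_4 = 6·3 + 4·5 + 3·3 + 2·1 = 0
s_5 = 6·0 + 4·3 + 3·5 + 2·3 = 5
s_6 = 6·5 + 4·0 + 3·3 + 2·5 = 0
s_7 = 6·0 + 4·5 + 3·0 + 2·3 = 5
s_8 = 6·5 + 4·0 + 3·5 + 2·0 = 3
s_9 = 6·3 + 4·5 + 3·0 + 2·5 = 6
s_10 = 6·6 + 4·3 + 3·5 + 2·0 = 0
s_11 = 6·0 + 4·6 + 3·3 + 2·5 = 1
s_12 = 6·1 + 4·0 + 3·6 + 2·3 = 2
s_13 = 6·2 + 4·1 + 3·0 + 2·6 = 0
s_14 = 6·0 + 4·2 + 3·1 + 2·0 = 4
s_15 = 6·4 + 4·0 + 3·2 + 2·1 = 4
s_16 = 6·4 + 4·4 + 3·0 + 2·2 = 2
s_17 = 6·2 + 4·4 + 3·4 + 2·0 = 5
s_18 = 6·5 + 4·2 + 3·4 + 2·4 = 2
s_19 = 6·2 + 4·5 + 3·2 + 2·4 = 4
s_20 = 6·4 + 4·2 + 3·5 + 2·2 = 2
s_21 = 6·2 + 4·4 + 3·2 + 2·5 = 2
s_22 = 6·2 + 4·2 + 3·4 + 2·2 = 1
s_23 = 6·1 + 4·2 + 3·2 + 2·4 = 0
s_24 = 6·0 + 4·1 + 3·2 + 2·2 = 0
s_25 = 6·0 + 4·0 + 3·1 + 2·2 = 0
s_26 = 6·0 + 4·0 + 3·0 + 2·1 = 2
s_27 = 6·2 + 4·0 + 3·0 + 2·0 = 5
s_28 = 6·5 + 4·2 + 3·0 + 2·0 = 3
s_29 = 6·3 + 4·5 + 3·2 + 2·0 = 2
s_30 = 6·2 + 4·3 + 3·5 + 2·2 = 1
s_31 = 6·1 + 4·2 + 3·3 + 2·5 = 5
s_32 = 6·5 + 4·1 + 3·2 + 2·3 = 4
s_33 = 6·4 + 4·5 + 3·1 + 2·2 = 2
s_34 = 6·2 + 4·4 + 3·5 + 2·1 = 3
s_35 = 6·3 + 4·2 + 3·4 + 2·5 = 6
s_36 = 6·6 + 4·3 + 3·2 + 2·4 = 6
s_37 = 6·6 + 4·6 + 3·3 + 2·2 = 3
s_38 = 6·3 + 4·6 + 3·6 + 2·3 = 3
s_39 = 6·3 + 4·3 + 3·6 + 2·6 = 4
s_40 = 6·4 + 4·3 + 3·3 + 2·6 = 1
s_41 = 6·1 + 4·4 + 3·3 + 2·3 = 2
s_42 = 6·2 + 4·1 + 3·4 + 2·3 = 6
s_43 = 6·6 + 4·2 + 3·1 + 2·4 = 6
s_44 = 6·6 + 4·6 + 3·2 + 2·1 = 5
s_45 = 6·5 + 4·6 + 3·6 + 2·2 = 6
s_46 = 6·6 + 4·5 + 3·6 + 2·6 = 2
s_47 = 6·2 + 4·6 + 3·5 + 2·6 = 0
s_48 = 6·0 + 4·2 + 3·6 + 2·5 = 1
s_49 = 6·1 + 4·0 + 3·2 + 2·6 = 3
s_50 = 6·3 + 4·1 + 3·0 + 2·2 = 5
s_51 = 6·5 + 4·3 + 3·1 + 2·0 = 3
(s_48, s_49, s_50, s_51) = (1, 3, 5, 3) = (s_0, s_1, s_2, s_3), so the sequence has period 48.
353 ≡ 17 (mod 48), hence s_353 = s_17 = 5.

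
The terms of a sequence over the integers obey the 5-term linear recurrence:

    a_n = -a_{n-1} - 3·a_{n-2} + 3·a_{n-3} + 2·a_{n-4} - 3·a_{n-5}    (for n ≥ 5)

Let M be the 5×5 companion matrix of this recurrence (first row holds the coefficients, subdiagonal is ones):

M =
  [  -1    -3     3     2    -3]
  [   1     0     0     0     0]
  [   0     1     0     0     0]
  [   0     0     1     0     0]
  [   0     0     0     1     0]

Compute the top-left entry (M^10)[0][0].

(M^10)[0][0] is the top entry after applying M 10 times to the unit state (1, 0, 0, 0, 0). Equivalently it is h_{14} for the auxiliary sequence (h_n) obeying the same recurrence with h_4 = 1 and h_i = 0 for 0 ≤ i < 4:
h_5 = -1·1 + -3·0 + 3·0 + 2·0 + -3·0 = -1
h_6 = -1·-1 + -3·1 + 3·0 + 2·0 + -3·0 = -2
h_7 = -1·-2 + -3·-1 + 3·1 + 2·0 + -3·0 = 8
h_8 = -1·8 + -3·-2 + 3·-1 + 2·1 + -3·0 = -3
h_9 = -1·-3 + -3·8 + 3·-2 + 2·-1 + -3·1 = -32
h_10 = -1·-32 + -3·-3 + 3·8 + 2·-2 + -3·-1 = 64
h_11 = -1·64 + -3·-32 + 3·-3 + 2·8 + -3·-2 = 45
h_12 = -1·45 + -3·64 + 3·-32 + 2·-3 + -3·8 = -363
h_13 = -1·-363 + -3·45 + 3·64 + 2·-32 + -3·-3 = 365
h_14 = -1·365 + -3·-363 + 3·45 + 2·64 + -3·-32 = 1083

1083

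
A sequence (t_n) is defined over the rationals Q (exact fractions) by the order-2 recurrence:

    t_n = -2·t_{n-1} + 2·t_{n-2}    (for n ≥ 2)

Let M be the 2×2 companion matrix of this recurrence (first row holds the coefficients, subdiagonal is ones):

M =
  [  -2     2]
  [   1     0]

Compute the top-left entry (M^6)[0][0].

(M^6)[0][0] is the top entry after applying M 6 times to the unit state (1, 0). Equivalently it is h_{7} for the auxiliary sequence (h_n) obeying the same recurrence with h_1 = 1 and h_i = 0 for 0 ≤ i < 1:
h_2 = -2·1 + 2·0 = -2
h_3 = -2·-2 + 2·1 = 6
h_4 = -2·6 + 2·-2 = -16
h_5 = -2·-16 + 2·6 = 44
h_6 = -2·44 + 2·-16 = -120
h_7 = -2·-120 + 2·44 = 328

328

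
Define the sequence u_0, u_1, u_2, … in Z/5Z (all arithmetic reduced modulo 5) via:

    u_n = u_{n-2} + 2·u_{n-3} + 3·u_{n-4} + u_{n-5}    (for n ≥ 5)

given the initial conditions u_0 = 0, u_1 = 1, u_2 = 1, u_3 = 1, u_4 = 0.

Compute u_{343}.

1

u_5 = 0·0 + 1·1 + 2·1 + 3·1 + 1·0 = 1
u_6 = 0·1 + 1·0 + 2·1 + 3·1 + 1·1 = 1
u_7 = 0·1 + 1·1 + 2·0 + 3·1 + 1·1 = 0
u_8 = 0·0 + 1·1 + 2·1 + 3·0 + 1·1 = 4
u_9 = 0·4 + 1·0 + 2·1 + 3·1 + 1·0 = 0
u_10 = 0·0 + 1·4 + 2·0 + 3·1 + 1·1 = 3
u_11 = 0·3 + 1·0 + 2·4 + 3·0 + 1·1 = 4
u_12 = 0·4 + 1·3 + 2·0 + 3·4 + 1·0 = 0
u_13 = 0·0 + 1·4 + 2·3 + 3·0 + 1·4 = 4
u_14 = 0·4 + 1·0 + 2·4 + 3·3 + 1·0 = 2
u_15 = 0·2 + 1·4 + 2·0 + 3·4 + 1·3 = 4
u_16 = 0·4 + 1·2 + 2·4 + 3·0 + 1·4 = 4
u_17 = 0·4 + 1·4 + 2·2 + 3·4 + 1·0 = 0
u_18 = 0·0 + 1·4 + 2·4 + 3·2 + 1·4 = 2
u_19 = 0·2 + 1·0 + 2·4 + 3·4 + 1·2 = 2
u_20 = 0·2 + 1·2 + 2·0 + 3·4 + 1·4 = 3
u_21 = 0·3 + 1·2 + 2·2 + 3·0 + 1·4 = 0
u_22 = 0·0 + 1·3 + 2·2 + 3·2 + 1·0 = 3
u_23 = 0·3 + 1·0 + 2·3 + 3·2 + 1·2 = 4
u_24 = 0·4 + 1·3 + 2·0 + 3·3 + 1·2 = 4
u_25 = 0·4 + 1·4 + 2·3 + 3·0 + 1·3 = 3
u_26 = 0·3 + 1·4 + 2·4 + 3·3 + 1·0 = 1
u_27 = 0·1 + 1·3 + 2·4 + 3·4 + 1·3 = 1
u_28 = 0·1 + 1·1 + 2·3 + 3·4 + 1·4 = 3
u_29 = 0·3 + 1·1 + 2·1 + 3·3 + 1·4 = 1
u_30 = 0·1 + 1·3 + 2·1 + 3·1 + 1·3 = 1
u_31 = 0·1 + 1·1 + 2·3 + 3·1 + 1·1 = 1
u_32 = 0·1 + 1·1 + 2·1 + 3·3 + 1·1 = 3
u_33 = 0·3 + 1·1 + 2·1 + 3·1 + 1·3 = 4
u_34 = 0·4 + 1·3 + 2·1 + 3·1 + 1·1 = 4
u_35 = 0·4 + 1·4 + 2·3 + 3·1 + 1·1 = 4
u_36 = 0·4 + 1·4 + 2·4 + 3·3 + 1·1 = 2
u_37 = 0·2 + 1·4 + 2·4 + 3·4 + 1·3 = 2
u_38 = 0·2 + 1·2 + 2·4 + 3·4 + 1·4 = 1
u_39 = 0·1 + 1·2 + 2·2 + 3·4 + 1·4 = 2
u_40 = 0·2 + 1·1 + 2·2 + 3·2 + 1·4 = 0
u_41 = 0·0 + 1·2 + 2·1 + 3·2 + 1·2 = 2
u_42 = 0·2 + 1·0 + 2·2 + 3·1 + 1·2 = 4
u_43 = 0·4 + 1·2 + 2·0 + 3·2 + 1·1 = 4
u_44 = 0·4 + 1·4 + 2·2 + 3·0 + 1·2 = 0
u_45 = 0·0 + 1·4 + 2·4 + 3·2 + 1·0 = 3
u_46 = 0·3 + 1·0 + 2·4 + 3·4 + 1·2 = 2
u_47 = 0·2 + 1·3 + 2·0 + 3·4 + 1·4 = 4
u_48 = 0·4 + 1·2 + 2·3 + 3·0 + 1·4 = 2
u_49 = 0·2 + 1·4 + 2·2 + 3·3 + 1·0 = 2
u_50 = 0·2 + 1·2 + 2·4 + 3·2 + 1·3 = 4
u_51 = 0·4 + 1·2 + 2·2 + 3·4 + 1·2 = 0
u_52 = 0·0 + 1·4 + 2·2 + 3·2 + 1·4 = 3
u_53 = 0·3 + 1·0 + 2·4 + 3·2 + 1·2 = 1
u_54 = 0·1 + 1·3 + 2·0 + 3·4 + 1·2 = 2
u_55 = 0·2 + 1·1 + 2·3 + 3·0 + 1·4 = 1
u_56 = 0·1 + 1·2 + 2·1 + 3·3 + 1·0 = 3
u_57 = 0·3 + 1·1 + 2·2 + 3·1 + 1·3 = 1
u_58 = 0·1 + 1·3 + 2·1 + 3·2 + 1·1 = 2
u_59 = 0·2 + 1·1 + 2·3 + 3·1 + 1·2 = 2
u_60 = 0·2 + 1·2 + 2·1 + 3·3 + 1·1 = 4
u_61 = 0·4 + 1·2 + 2·2 + 3·1 + 1·3 = 2
u_62 = 0·2 + 1·4 + 2·2 + 3·2 + 1·1 = 0
u_63 = 0·0 + 1·2 + 2·4 + 3·2 + 1·2 = 3
u_64 = 0·3 + 1·0 + 2·2 + 3·4 + 1·2 = 3
u_65 = 0·3 + 1·3 + 2·0 + 3·2 + 1·4 = 3
u_66 = 0·3 + 1·3 + 2·3 + 3·0 + 1·2 = 1
u_67 = 0·1 + 1·3 + 2·3 + 3·3 + 1·0 = 3
u_68 = 0·3 + 1·1 + 2·3 + 3·3 + 1·3 = 4
u_69 = 0·4 + 1·3 + 2·1 + 3·3 + 1·3 = 2
u_70 = 0·2 + 1·4 + 2·3 + 3·1 + 1·3 = 1
u_71 = 0·1 + 1·2 + 2·4 + 3·3 + 1·1 = 0
u_72 = 0·0 + 1·1 + 2·2 + 3·4 + 1·3 = 0
u_73 = 0·0 + 1·0 + 2·1 + 3·2 + 1·4 = 2
u_74 = 0·2 + 1·0 + 2·0 + 3·1 + 1·2 = 0
u_75 = 0·0 + 1·2 + 2·0 + 3·0 + 1·1 = 3
u_76 = 0·3 + 1·0 + 2·2 + 3·0 + 1·0 = 4
u_77 = 0·4 + 1·3 + 2·0 + 3·2 + 1·0 = 4
u_78 = 0·4 + 1·4 + 2·3 + 3·0 + 1·2 = 2
u_79 = 0·2 + 1·4 + 2·4 + 3·3 + 1·0 = 1
u_80 = 0·1 + 1·2 + 2·4 + 3·4 + 1·3 = 0
u_81 = 0·0 + 1·1 + 2·2 + 3·4 + 1·4 = 1
u_82 = 0·1 + 1·0 + 2·1 + 3·2 + 1·4 = 2
u_83 = 0·2 + 1·1 + 2·0 + 3·1 + 1·2 = 1
u_84 = 0·1 + 1·2 + 2·1 + 3·0 + 1·1 = 0
u_85 = 0·0 + 1·1 + 2·2 + 3·1 + 1·0 = 3
u_86 = 0·3 + 1·0 + 2·1 + 3·2 + 1·1 = 4
u_87 = 0·4 + 1·3 + 2·0 + 3·1 + 1·2 = 3
u_88 = 0·3 + 1·4 + 2·3 + 3·0 + 1·1 = 1
u_89 = 0·1 + 1·3 + 2·4 + 3·3 + 1·0 = 0
u_90 = 0·0 + 1·1 + 2·3 + 3·4 + 1·3 = 2
u_91 = 0·2 + 1·0 + 2·1 + 3·3 + 1·4 = 0
u_92 = 0·0 + 1·2 + 2·0 + 3·1 + 1·3 = 3
u_93 = 0·3 + 1·0 + 2·2 + 3·0 + 1·1 = 0
u_94 = 0·0 + 1·3 + 2·0 + 3·2 + 1·0 = 4
u_95 = 0·4 + 1·0 + 2·3 + 3·0 + 1·2 = 3
u_96 = 0·3 + 1·4 + 2·0 + 3·3 + 1·0 = 3
u_97 = 0·3 + 1·3 + 2·4 + 3·0 + 1·3 = 4
u_98 = 0·4 + 1·3 + 2·3 + 3·4 + 1·0 = 1
u_99 = 0·1 + 1·4 + 2·3 + 3·3 + 1·4 = 3
u_100 = 0·3 + 1·1 + 2·4 + 3·3 + 1·3 = 1
u_101 = 0·1 + 1·3 + 2·1 + 3·4 + 1·3 = 0
u_102 = 0·0 + 1·1 + 2·3 + 3·1 + 1·4 = 4
u_103 = 0·4 + 1·0 + 2·1 + 3·3 + 1·1 = 2
u_104 = 0·2 + 1·4 + 2·0 + 3·1 + 1·3 = 0
u_105 = 0·0 + 1·2 + 2·4 + 3·0 + 1·1 = 1
u_106 = 0·1 + 1·0 + 2·2 + 3·4 + 1·0 = 1
u_107 = 0·1 + 1·1 + 2·0 + 3·2 + 1·4 = 1
u_108 = 0·1 + 1·1 + 2·1 + 3·0 + 1·2 = 0
(u_104, u_105, u_106, u_107, u_108) = (0, 1, 1, 1, 0) = (u_0, u_1, u_2, u_3, u_4), so the sequence has period 104.
343 ≡ 31 (mod 104), hence u_343 = u_31 = 1.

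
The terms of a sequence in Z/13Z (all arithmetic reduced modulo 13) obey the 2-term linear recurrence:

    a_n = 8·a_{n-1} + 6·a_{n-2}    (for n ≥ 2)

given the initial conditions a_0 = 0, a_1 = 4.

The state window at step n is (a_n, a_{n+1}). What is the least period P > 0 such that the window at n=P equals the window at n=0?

n=0: window = (0, 4)
n=1: window = (4, 6)
n=2: window = (6, 7)
n=3: window = (7, 1)
n=4: window = (1, 11)
n=5: window = (11, 3)
n=6: window = (3, 12)
n=7: window = (12, 10)
n=8: window = (10, 9)
n=9: window = (9, 2)
n=10: window = (2, 5)
n=11: window = (5, 0)
n=12: window = (0, 4)
window at n=12 equals window at n=0 → period = 12

12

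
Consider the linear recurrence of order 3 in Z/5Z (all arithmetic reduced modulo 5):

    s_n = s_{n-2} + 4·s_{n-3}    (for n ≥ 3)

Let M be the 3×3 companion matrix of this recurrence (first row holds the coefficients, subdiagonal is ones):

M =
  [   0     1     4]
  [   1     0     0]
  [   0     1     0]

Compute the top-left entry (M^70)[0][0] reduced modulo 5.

(M^70)[0][0] is the top entry after applying M 70 times to the unit state (1, 0, 0). Equivalently it is h_{72} for the auxiliary sequence (h_n) obeying the same recurrence with h_2 = 1 and h_i = 0 for 0 ≤ i < 2:
h_3 = 0·1 + 1·0 + 4·0 = 0
h_4 = 0·0 + 1·1 + 4·0 = 1
h_5 = 0·1 + 1·0 + 4·1 = 4
h_6 = 0·4 + 1·1 + 4·0 = 1
h_7 = 0·1 + 1·4 + 4·1 = 3
h_8 = 0·3 + 1·1 + 4·4 = 2
h_9 = 0·2 + 1·3 + 4·1 = 2
h_10 = 0·2 + 1·2 + 4·3 = 4
h_11 = 0·4 + 1·2 + 4·2 = 0
h_12 = 0·0 + 1·4 + 4·2 = 2
h_13 = 0·2 + 1·0 + 4·4 = 1
h_14 = 0·1 + 1·2 + 4·0 = 2
h_15 = 0·2 + 1·1 + 4·2 = 4
h_16 = 0·4 + 1·2 + 4·1 = 1
h_17 = 0·1 + 1·4 + 4·2 = 2
h_18 = 0·2 + 1·1 + 4·4 = 2
h_19 = 0·2 + 1·2 + 4·1 = 1
h_20 = 0·1 + 1·2 + 4·2 = 0
h_21 = 0·0 + 1·1 + 4·2 = 4
h_22 = 0·4 + 1·0 + 4·1 = 4
h_23 = 0·4 + 1·4 + 4·0 = 4
h_24 = 0·4 + 1·4 + 4·4 = 0
h_25 = 0·0 + 1·4 + 4·4 = 0
h_26 = 0·0 + 1·0 + 4·4 = 1
(h_24, h_25, h_26) = (0, 0, 1) = (h_0, h_1, h_2), so the sequence has period 24.
72 ≡ 0 (mod 24), hence h_72 = h_0 = 0.

0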